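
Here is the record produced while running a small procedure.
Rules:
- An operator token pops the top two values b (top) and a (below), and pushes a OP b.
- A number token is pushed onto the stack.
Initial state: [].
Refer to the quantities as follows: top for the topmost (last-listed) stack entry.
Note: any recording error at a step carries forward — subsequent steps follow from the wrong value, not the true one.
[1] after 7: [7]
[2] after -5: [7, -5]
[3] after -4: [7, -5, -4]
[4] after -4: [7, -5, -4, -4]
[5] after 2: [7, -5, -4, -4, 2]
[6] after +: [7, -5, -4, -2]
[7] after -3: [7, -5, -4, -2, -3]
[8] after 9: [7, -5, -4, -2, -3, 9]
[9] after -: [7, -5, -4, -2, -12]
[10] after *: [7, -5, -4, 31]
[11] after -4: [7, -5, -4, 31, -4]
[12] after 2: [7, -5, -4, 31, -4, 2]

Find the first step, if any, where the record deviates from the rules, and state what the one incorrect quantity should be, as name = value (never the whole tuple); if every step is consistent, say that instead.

step 10, top = 24

Step 1: push 7: top = 7 — in agreement.
Step 2: push -5: top = -5 — matches.
Step 3: push -4: top = -4 — agrees with the record.
Step 4: push -4: top = -4 — same as recorded.
Step 5: push 2: top = 2 — verified.
Step 6: -4 + 2 = -2 — verified.
Step 7: push -3: top = -3 — agrees with the record.
Step 8: push 9: top = 9 — checks out.
Step 9: -3 - 9 = -12 — verified.
Step 10: -2 * -12 = 24 — this is not what the record shows.
The audit stops at step 10: the recorded entry is wrong and should be top = 24.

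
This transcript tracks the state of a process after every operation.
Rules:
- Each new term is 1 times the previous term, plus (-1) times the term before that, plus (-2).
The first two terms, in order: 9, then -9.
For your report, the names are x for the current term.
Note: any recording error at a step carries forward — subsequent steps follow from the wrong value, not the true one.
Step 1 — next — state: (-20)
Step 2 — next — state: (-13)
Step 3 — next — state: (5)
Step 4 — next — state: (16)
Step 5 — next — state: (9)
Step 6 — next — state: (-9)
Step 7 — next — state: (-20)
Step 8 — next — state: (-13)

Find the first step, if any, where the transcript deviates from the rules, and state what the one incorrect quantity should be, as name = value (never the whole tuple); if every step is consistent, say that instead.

1. x = 1*(-9) + (-1)*(9) + (-2) = -20 (same as recorded)
2. x = 1*(-20) + (-1)*(-9) + (-2) = -13 (matches)
3. x = 1*(-13) + (-1)*(-20) + (-2) = 5 (confirmed correct)
4. x = 1*(5) + (-1)*(-13) + (-2) = 16 (agrees with the transcript)
5. x = 1*(16) + (-1)*(5) + (-2) = 9 (agrees with the transcript)
6. x = 1*(9) + (-1)*(16) + (-2) = -9 (consistent with the transcript)
7. x = 1*(-9) + (-1)*(9) + (-2) = -20 (checks out)
8. x = 1*(-20) + (-1)*(-9) + (-2) = -13 (same as recorded)
The recomputation confirms every line.

no error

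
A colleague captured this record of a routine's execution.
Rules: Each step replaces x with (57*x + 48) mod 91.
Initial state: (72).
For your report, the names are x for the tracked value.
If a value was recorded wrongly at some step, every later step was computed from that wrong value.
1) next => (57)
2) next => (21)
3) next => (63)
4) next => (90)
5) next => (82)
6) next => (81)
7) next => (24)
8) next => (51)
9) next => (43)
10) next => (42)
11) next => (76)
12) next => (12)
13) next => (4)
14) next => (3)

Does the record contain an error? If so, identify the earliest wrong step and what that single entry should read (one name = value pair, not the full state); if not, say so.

step 3, x = 62

Recomputing the run from the initial state:
step 1: x = 57
step 2: x = 21
step 3: x = 62
step 4: x = 33
step 5: x = 18
step 6: x = 73
step 7: x = 23
step 8: x = 85
step 9: x = 70
step 10: x = 34
step 11: x = 75
step 12: x = 46
step 13: x = 31
step 14: x = 86
The first disagreement with the record is at step 3, where the value should be x = 62.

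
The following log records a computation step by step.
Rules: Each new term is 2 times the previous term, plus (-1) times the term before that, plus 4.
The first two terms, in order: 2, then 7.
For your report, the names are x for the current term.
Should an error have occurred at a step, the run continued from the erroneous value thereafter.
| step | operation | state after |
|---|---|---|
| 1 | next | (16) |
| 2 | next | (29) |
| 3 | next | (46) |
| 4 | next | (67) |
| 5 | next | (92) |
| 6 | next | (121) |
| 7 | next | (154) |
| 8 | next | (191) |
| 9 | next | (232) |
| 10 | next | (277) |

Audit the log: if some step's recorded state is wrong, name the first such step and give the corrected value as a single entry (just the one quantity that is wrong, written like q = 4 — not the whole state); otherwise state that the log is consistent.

Recomputing the run from the initial state:
step 1: x = 16
step 2: x = 29
step 3: x = 46
step 4: x = 67
step 5: x = 92
step 6: x = 121
step 7: x = 154
step 8: x = 191
step 9: x = 232
step 10: x = 277
This matches the log at every step.

no error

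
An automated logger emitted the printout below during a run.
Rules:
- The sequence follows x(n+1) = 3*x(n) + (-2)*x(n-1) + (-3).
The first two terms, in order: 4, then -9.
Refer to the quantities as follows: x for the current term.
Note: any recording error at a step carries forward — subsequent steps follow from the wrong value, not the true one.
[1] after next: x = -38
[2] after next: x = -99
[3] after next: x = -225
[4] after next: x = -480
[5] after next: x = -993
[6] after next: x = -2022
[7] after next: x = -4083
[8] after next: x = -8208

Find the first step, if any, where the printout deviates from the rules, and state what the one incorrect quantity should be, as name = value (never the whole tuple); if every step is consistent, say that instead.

step 3, x = -224

Step 1: x = 3*(-9) + (-2)*(4) + (-3) = -38 — verified.
Step 2: x = 3*(-38) + (-2)*(-9) + (-3) = -99 — confirmed correct.
Step 3: x = 3*(-99) + (-2)*(-38) + (-3) = -224 — first mismatch against the printout.
That makes step 3 the first incorrect line — x = -224 is what it should show.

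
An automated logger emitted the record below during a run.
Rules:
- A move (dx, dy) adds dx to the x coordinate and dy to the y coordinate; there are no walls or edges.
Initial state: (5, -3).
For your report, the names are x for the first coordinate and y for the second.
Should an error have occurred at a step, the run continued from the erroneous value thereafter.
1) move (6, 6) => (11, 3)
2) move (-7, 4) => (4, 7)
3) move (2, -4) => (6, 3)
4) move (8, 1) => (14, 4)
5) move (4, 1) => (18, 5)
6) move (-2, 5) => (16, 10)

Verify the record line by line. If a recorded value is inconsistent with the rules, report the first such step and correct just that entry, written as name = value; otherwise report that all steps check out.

1. x = 5 + (6) = 11, y = -3 + (6) = 3 (no discrepancy)
2. x = 11 + (-7) = 4, y = 3 + (4) = 7 (checks out)
3. x = 4 + (2) = 6, y = 7 + (-4) = 3 (verified)
4. x = 6 + (8) = 14, y = 3 + (1) = 4 (agrees with the record)
5. x = 14 + (4) = 18, y = 4 + (1) = 5 (consistent with the record)
6. x = 18 + (-2) = 16, y = 5 + (5) = 10 (matches)
Every step is consistent.

no error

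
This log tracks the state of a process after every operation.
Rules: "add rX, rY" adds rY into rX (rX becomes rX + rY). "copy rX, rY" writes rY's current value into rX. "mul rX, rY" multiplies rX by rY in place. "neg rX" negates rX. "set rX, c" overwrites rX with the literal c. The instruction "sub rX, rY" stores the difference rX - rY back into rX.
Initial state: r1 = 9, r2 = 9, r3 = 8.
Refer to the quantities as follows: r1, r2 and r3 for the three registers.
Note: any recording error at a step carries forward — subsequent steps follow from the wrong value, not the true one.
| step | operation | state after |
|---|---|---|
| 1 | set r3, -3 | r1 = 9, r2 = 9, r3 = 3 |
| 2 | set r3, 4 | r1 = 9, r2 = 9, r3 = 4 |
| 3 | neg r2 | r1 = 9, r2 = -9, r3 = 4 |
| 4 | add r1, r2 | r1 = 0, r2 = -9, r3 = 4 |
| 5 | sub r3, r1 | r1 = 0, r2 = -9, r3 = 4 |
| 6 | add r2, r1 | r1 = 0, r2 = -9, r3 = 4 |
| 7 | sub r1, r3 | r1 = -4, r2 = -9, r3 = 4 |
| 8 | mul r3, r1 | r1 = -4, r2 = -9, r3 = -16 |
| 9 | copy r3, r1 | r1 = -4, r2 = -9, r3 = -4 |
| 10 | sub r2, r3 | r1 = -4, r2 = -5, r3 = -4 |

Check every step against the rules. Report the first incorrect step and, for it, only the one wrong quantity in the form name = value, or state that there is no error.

Recomputing the run from the initial state:
step 1: r1 = 9, r2 = 9, r3 = -3
step 2: r1 = 9, r2 = 9, r3 = 4
step 3: r1 = 9, r2 = -9, r3 = 4
step 4: r1 = 0, r2 = -9, r3 = 4
step 5: r1 = 0, r2 = -9, r3 = 4
step 6: r1 = 0, r2 = -9, r3 = 4
step 7: r1 = -4, r2 = -9, r3 = 4
step 8: r1 = -4, r2 = -9, r3 = -16
step 9: r1 = -4, r2 = -9, r3 = -4
step 10: r1 = -4, r2 = -5, r3 = -4
The first disagreement with the log is at step 1, where the value should be r3 = -3.

step 1, r3 = -3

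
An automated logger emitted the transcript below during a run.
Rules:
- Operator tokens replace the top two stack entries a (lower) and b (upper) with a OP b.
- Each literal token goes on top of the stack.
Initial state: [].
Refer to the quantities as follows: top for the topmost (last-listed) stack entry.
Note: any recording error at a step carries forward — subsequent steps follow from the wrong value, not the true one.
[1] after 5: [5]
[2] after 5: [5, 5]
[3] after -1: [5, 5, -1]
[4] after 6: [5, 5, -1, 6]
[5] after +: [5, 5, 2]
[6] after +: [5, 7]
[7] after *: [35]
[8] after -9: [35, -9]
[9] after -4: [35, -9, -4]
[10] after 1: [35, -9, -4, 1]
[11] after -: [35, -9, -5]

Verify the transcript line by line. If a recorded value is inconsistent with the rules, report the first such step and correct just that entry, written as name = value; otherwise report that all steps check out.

step 5, top = 5

step 1: push 5: top = 5 -> in agreement
step 2: push 5: top = 5 -> checks out
step 3: push -1: top = -1 -> no discrepancy
step 4: push 6: top = 6 -> exactly as logged
step 5: -1 + 6 = 5 -> the transcript has a different value
First incorrect step: 5; the correct value is top = 5.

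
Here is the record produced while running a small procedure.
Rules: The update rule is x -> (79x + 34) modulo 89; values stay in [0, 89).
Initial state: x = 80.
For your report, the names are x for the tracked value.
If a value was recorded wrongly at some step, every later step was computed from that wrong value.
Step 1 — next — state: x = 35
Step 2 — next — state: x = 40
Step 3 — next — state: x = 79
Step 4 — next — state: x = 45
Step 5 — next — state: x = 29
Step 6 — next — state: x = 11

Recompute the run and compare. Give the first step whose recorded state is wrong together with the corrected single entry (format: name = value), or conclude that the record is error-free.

no error

step 1: x = (79*80 + 34) mod 89 = 35 -> same as recorded
step 2: x = (79*35 + 34) mod 89 = 40 -> in agreement
step 3: x = (79*40 + 34) mod 89 = 79 -> checks out
step 4: x = (79*79 + 34) mod 89 = 45 -> checks out
step 5: x = (79*45 + 34) mod 89 = 29 -> checks out
step 6: x = (79*29 + 34) mod 89 = 11 -> checks out
All entries verified; no error found.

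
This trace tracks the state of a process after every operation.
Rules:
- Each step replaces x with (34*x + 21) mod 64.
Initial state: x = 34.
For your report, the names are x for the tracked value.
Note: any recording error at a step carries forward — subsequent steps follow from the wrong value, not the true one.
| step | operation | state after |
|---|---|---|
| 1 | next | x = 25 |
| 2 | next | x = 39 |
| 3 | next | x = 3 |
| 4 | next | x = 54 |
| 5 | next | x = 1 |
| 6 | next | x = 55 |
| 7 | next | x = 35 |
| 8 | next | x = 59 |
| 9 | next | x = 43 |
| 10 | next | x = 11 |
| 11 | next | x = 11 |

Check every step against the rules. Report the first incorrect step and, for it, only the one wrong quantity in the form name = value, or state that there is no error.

1. x = (34*34 + 21) mod 64 = 25 (matches)
2. x = (34*25 + 21) mod 64 = 39 (verified)
3. x = (34*39 + 21) mod 64 = 3 (exactly as logged)
4. x = (34*3 + 21) mod 64 = 59 (first mismatch against the trace)
The audit stops at step 4: the recorded entry is wrong and should be x = 59.

step 4, x = 59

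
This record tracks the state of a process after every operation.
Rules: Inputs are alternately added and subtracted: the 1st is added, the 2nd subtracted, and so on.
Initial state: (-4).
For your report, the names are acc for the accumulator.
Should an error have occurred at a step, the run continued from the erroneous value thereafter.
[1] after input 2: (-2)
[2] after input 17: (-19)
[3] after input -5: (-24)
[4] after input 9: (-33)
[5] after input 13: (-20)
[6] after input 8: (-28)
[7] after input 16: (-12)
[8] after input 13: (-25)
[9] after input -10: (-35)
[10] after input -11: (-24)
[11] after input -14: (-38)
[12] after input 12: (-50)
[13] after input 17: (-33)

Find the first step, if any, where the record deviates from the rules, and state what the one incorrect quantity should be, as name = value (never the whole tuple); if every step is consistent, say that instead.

no error

step 1: acc = -4 + 2 = -2 -> consistent with the record
step 2: acc = -2 - 17 = -19 -> checks out
step 3: acc = -19 + -5 = -24 -> matches
step 4: acc = -24 - 9 = -33 -> confirmed correct
step 5: acc = -33 + 13 = -20 -> checks out
step 6: acc = -20 - 8 = -28 -> in agreement
step 7: acc = -28 + 16 = -12 -> in agreement
step 8: acc = -12 - 13 = -25 -> verified
step 9: acc = -25 + -10 = -35 -> verified
step 10: acc = -35 - -11 = -24 -> consistent with the record
step 11: acc = -24 + -14 = -38 -> consistent with the record
step 12: acc = -38 - 12 = -50 -> agrees with the record
step 13: acc = -50 + 17 = -33 -> agrees with the record
Every step is consistent.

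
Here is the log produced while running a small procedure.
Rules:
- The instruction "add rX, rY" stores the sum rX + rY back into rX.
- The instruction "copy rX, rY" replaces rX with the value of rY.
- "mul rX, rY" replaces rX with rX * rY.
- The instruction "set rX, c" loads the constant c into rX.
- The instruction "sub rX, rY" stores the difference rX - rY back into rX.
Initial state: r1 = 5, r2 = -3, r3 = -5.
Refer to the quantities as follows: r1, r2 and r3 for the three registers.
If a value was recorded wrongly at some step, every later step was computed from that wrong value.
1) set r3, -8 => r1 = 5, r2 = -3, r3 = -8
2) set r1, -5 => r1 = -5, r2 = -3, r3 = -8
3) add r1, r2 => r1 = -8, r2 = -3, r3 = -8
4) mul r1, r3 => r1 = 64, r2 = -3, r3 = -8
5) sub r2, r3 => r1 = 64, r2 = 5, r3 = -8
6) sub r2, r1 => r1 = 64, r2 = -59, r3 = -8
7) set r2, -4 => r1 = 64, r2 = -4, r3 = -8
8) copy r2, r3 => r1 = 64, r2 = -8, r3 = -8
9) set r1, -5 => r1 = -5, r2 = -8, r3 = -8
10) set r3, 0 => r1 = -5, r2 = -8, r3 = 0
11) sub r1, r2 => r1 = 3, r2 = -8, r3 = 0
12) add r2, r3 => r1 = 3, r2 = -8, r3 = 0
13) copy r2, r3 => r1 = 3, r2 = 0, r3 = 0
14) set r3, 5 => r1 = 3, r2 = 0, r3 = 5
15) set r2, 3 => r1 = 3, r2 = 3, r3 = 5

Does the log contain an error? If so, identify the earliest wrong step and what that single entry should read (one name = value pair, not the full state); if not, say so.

Recomputing the run from the initial state:
step 1: r1 = 5, r2 = -3, r3 = -8
step 2: r1 = -5, r2 = -3, r3 = -8
step 3: r1 = -8, r2 = -3, r3 = -8
step 4: r1 = 64, r2 = -3, r3 = -8
step 5: r1 = 64, r2 = 5, r3 = -8
step 6: r1 = 64, r2 = -59, r3 = -8
step 7: r1 = 64, r2 = -4, r3 = -8
step 8: r1 = 64, r2 = -8, r3 = -8
step 9: r1 = -5, r2 = -8, r3 = -8
step 10: r1 = -5, r2 = -8, r3 = 0
step 11: r1 = 3, r2 = -8, r3 = 0
step 12: r1 = 3, r2 = -8, r3 = 0
step 13: r1 = 3, r2 = 0, r3 = 0
step 14: r1 = 3, r2 = 0, r3 = 5
step 15: r1 = 3, r2 = 3, r3 = 5
This matches the log at every step.

no error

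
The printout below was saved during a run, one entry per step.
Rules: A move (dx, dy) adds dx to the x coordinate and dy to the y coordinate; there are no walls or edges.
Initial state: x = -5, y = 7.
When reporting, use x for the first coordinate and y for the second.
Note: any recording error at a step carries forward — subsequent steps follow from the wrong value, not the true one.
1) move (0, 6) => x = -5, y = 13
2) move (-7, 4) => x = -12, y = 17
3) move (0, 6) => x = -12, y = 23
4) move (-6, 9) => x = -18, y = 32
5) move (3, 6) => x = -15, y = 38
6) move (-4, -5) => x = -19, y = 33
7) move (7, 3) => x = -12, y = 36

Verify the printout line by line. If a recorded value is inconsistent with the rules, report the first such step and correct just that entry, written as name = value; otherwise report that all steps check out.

Step 1: x = -5 + (0) = -5, y = 7 + (6) = 13 — exactly as logged.
Step 2: x = -5 + (-7) = -12, y = 13 + (4) = 17 — verified.
Step 3: x = -12 + (0) = -12, y = 17 + (6) = 23 — verified.
Step 4: x = -12 + (-6) = -18, y = 23 + (9) = 32 — matches.
Step 5: x = -18 + (3) = -15, y = 32 + (6) = 38 — checks out.
Step 6: x = -15 + (-4) = -19, y = 38 + (-5) = 33 — confirmed correct.
Step 7: x = -19 + (7) = -12, y = 33 + (3) = 36 — agrees with the printout.
Nothing is out of place; the run is error-free.

no error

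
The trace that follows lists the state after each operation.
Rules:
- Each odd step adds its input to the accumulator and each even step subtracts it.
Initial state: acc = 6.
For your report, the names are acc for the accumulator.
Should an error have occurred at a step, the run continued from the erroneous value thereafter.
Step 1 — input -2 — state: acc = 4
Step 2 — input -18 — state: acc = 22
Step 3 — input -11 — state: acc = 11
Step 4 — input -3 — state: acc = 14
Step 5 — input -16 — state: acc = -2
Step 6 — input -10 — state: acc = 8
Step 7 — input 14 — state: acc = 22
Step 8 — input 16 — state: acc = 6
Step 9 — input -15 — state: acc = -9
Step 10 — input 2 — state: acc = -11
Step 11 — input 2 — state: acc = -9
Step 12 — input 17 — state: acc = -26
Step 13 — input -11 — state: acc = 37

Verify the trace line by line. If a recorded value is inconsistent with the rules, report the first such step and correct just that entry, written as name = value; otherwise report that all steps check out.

1. acc = 6 + -2 = 4 (no discrepancy)
2. acc = 4 - -18 = 22 (no discrepancy)
3. acc = 22 + -11 = 11 (checks out)
4. acc = 11 - -3 = 14 (confirmed correct)
5. acc = 14 + -16 = -2 (checks out)
6. acc = -2 - -10 = 8 (exactly as logged)
7. acc = 8 + 14 = 22 (checks out)
8. acc = 22 - 16 = 6 (checks out)
9. acc = 6 + -15 = -9 (checks out)
10. acc = -9 - 2 = -11 (same as recorded)
11. acc = -11 + 2 = -9 (exactly as logged)
12. acc = -9 - 17 = -26 (no discrepancy)
13. acc = -26 + -11 = -37 (the entry is off here)
Conclusion: step 13 carries the first error; the entry should be acc = -37.

step 13, acc = -37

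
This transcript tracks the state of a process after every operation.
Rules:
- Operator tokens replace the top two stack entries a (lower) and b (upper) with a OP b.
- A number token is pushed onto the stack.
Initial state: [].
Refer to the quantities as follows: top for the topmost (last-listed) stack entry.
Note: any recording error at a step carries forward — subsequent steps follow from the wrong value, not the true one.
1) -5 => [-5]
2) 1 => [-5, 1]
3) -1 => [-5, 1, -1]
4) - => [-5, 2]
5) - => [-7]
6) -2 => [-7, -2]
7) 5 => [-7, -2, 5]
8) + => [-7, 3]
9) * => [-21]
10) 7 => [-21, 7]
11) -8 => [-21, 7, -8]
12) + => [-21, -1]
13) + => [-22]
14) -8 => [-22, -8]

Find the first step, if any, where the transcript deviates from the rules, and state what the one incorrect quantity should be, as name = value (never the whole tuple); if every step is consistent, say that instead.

no error

1. push -5: top = -5 (matches)
2. push 1: top = 1 (no discrepancy)
3. push -1: top = -1 (verified)
4. 1 - -1 = 2 (checks out)
5. -5 - 2 = -7 (no discrepancy)
6. push -2: top = -2 (agrees with the transcript)
7. push 5: top = 5 (in agreement)
8. -2 + 5 = 3 (consistent with the transcript)
9. -7 * 3 = -21 (consistent with the transcript)
10. push 7: top = 7 (consistent with the transcript)
11. push -8: top = -8 (in agreement)
12. 7 + -8 = -1 (in agreement)
13. -21 + -1 = -22 (confirmed correct)
14. push -8: top = -8 (in agreement)
No step deviates from the rules.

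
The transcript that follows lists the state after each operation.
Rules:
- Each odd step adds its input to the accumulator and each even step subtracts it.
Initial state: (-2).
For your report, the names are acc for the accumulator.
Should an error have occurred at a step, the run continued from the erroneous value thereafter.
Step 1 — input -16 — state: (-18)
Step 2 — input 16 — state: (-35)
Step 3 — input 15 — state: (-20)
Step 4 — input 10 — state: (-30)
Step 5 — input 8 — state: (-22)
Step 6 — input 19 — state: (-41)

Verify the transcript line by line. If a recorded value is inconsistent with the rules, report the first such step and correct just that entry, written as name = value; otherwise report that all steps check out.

Recomputing the run from the initial state:
step 1: acc = -18
step 2: acc = -34
step 3: acc = -19
step 4: acc = -29
step 5: acc = -21
step 6: acc = -40
The first disagreement with the transcript is at step 2, where the value should be acc = -34.

step 2, acc = -34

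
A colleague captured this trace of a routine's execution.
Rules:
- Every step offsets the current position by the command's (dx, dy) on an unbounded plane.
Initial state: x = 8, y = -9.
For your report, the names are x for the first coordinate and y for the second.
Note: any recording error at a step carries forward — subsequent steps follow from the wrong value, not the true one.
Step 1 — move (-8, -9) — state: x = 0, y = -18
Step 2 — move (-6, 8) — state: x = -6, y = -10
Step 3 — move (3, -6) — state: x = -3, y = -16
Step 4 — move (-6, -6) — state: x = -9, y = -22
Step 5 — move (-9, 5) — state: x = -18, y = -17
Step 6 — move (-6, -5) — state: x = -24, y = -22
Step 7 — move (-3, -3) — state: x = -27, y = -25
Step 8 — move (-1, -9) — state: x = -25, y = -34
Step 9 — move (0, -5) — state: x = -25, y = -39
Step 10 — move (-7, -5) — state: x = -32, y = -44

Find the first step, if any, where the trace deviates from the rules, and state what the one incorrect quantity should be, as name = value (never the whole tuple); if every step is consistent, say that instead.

step 8, x = -28

step 1: x = 8 + (-8) = 0, y = -9 + (-9) = -18 -> agrees with the trace
step 2: x = 0 + (-6) = -6, y = -18 + (8) = -10 -> same as recorded
step 3: x = -6 + (3) = -3, y = -10 + (-6) = -16 -> confirmed correct
step 4: x = -3 + (-6) = -9, y = -16 + (-6) = -22 -> consistent with the trace
step 5: x = -9 + (-9) = -18, y = -22 + (5) = -17 -> consistent with the trace
step 6: x = -18 + (-6) = -24, y = -17 + (-5) = -22 -> confirmed correct
step 7: x = -24 + (-3) = -27, y = -22 + (-3) = -25 -> matches
step 8: x = -27 + (-1) = -28, y = -25 + (-9) = -34 -> the trace has a different value
First incorrect step: 8; the correct value is x = -28.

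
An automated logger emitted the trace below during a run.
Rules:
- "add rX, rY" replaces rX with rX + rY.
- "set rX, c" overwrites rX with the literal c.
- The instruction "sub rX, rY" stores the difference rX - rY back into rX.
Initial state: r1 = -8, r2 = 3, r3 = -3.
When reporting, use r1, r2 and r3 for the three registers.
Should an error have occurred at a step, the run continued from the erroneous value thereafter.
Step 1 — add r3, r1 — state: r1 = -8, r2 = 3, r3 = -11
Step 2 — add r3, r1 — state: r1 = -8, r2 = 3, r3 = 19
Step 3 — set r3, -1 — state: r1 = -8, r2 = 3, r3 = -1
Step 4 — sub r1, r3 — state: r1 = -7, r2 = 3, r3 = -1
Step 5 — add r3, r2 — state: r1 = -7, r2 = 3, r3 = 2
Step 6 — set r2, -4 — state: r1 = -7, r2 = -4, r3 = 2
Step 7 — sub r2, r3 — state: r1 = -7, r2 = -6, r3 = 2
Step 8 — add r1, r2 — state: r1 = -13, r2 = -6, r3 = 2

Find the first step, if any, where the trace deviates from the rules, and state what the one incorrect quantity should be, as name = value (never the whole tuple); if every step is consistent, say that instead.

Recomputing the run from the initial state:
step 1: r1 = -8, r2 = 3, r3 = -11
step 2: r1 = -8, r2 = 3, r3 = -19
step 3: r1 = -8, r2 = 3, r3 = -1
step 4: r1 = -7, r2 = 3, r3 = -1
step 5: r1 = -7, r2 = 3, r3 = 2
step 6: r1 = -7, r2 = -4, r3 = 2
step 7: r1 = -7, r2 = -6, r3 = 2
step 8: r1 = -13, r2 = -6, r3 = 2
The first disagreement with the trace is at step 2, where the value should be r3 = -19.

step 2, r3 = -19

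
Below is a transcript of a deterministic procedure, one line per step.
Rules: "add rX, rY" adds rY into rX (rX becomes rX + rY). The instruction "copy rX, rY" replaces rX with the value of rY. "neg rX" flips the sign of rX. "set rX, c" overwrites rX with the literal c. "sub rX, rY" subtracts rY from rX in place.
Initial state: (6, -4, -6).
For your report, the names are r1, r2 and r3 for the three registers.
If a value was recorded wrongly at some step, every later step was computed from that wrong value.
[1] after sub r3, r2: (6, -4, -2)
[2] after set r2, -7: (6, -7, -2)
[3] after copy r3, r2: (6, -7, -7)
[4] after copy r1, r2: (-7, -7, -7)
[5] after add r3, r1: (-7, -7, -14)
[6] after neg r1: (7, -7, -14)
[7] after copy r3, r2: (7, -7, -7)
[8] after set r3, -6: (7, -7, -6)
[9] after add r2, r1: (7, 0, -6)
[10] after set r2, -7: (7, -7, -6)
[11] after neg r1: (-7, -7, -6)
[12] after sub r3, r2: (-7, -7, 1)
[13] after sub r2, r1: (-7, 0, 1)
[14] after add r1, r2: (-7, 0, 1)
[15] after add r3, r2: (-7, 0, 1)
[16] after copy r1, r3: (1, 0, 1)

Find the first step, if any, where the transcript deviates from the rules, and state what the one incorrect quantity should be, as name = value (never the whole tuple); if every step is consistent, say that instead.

no error

Recomputing the run from the initial state:
step 1: r1 = 6, r2 = -4, r3 = -2
step 2: r1 = 6, r2 = -7, r3 = -2
step 3: r1 = 6, r2 = -7, r3 = -7
step 4: r1 = -7, r2 = -7, r3 = -7
step 5: r1 = -7, r2 = -7, r3 = -14
step 6: r1 = 7, r2 = -7, r3 = -14
step 7: r1 = 7, r2 = -7, r3 = -7
step 8: r1 = 7, r2 = -7, r3 = -6
step 9: r1 = 7, r2 = 0, r3 = -6
step 10: r1 = 7, r2 = -7, r3 = -6
step 11: r1 = -7, r2 = -7, r3 = -6
step 12: r1 = -7, r2 = -7, r3 = 1
step 13: r1 = -7, r2 = 0, r3 = 1
step 14: r1 = -7, r2 = 0, r3 = 1
step 15: r1 = -7, r2 = 0, r3 = 1
step 16: r1 = 1, r2 = 0, r3 = 1
This matches the transcript at every step.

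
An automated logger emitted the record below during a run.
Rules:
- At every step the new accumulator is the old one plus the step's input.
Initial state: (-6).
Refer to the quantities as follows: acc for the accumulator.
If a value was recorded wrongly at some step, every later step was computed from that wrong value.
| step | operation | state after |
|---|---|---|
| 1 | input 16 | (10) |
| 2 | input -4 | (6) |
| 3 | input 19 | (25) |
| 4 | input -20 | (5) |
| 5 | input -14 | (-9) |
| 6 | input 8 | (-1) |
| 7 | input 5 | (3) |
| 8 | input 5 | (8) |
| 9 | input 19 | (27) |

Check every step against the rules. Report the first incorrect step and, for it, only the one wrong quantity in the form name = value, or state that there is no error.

Recomputing the run from the initial state:
step 1: acc = 10
step 2: acc = 6
step 3: acc = 25
step 4: acc = 5
step 5: acc = -9
step 6: acc = -1
step 7: acc = 4
step 8: acc = 9
step 9: acc = 28
The first disagreement with the record is at step 7, where the value should be acc = 4.

step 7, acc = 4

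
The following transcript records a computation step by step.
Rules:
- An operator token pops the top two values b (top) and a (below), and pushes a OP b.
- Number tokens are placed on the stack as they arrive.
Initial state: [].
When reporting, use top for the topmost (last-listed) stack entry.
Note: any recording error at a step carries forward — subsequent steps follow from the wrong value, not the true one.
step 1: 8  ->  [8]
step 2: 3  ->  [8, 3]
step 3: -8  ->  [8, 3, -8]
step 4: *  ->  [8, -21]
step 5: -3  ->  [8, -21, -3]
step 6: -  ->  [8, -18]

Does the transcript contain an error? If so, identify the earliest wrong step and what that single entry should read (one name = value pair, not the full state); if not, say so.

step 4, top = -24

Step 1: push 8: top = 8 — agrees with the transcript.
Step 2: push 3: top = 3 — same as recorded.
Step 3: push -8: top = -8 — in agreement.
Step 4: 3 * -8 = -24 — not what was recorded.
Conclusion: step 4 carries the first error; the entry should be top = -24.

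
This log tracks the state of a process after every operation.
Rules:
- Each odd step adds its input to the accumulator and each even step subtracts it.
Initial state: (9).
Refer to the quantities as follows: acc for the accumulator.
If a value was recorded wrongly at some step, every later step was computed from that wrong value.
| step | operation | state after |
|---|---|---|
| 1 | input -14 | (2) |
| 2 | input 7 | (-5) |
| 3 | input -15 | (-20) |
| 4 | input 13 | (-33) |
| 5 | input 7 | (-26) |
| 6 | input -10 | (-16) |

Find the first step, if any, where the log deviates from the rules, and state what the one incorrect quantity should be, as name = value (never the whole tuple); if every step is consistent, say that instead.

step 1: acc = 9 + -14 = -5 -> first mismatch against the log
First incorrect step: 1; the correct value is acc = -5.

step 1, acc = -5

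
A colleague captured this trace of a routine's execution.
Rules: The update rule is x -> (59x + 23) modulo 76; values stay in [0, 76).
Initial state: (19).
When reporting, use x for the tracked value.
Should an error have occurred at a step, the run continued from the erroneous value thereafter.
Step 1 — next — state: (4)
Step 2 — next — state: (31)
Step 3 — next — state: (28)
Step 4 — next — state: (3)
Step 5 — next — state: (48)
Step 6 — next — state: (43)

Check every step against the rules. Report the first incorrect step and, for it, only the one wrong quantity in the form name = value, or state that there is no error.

Recomputing the run from the initial state:
step 1: x = 4
step 2: x = 31
step 3: x = 28
step 4: x = 3
step 5: x = 48
step 6: x = 43
This matches the trace at every step.

no error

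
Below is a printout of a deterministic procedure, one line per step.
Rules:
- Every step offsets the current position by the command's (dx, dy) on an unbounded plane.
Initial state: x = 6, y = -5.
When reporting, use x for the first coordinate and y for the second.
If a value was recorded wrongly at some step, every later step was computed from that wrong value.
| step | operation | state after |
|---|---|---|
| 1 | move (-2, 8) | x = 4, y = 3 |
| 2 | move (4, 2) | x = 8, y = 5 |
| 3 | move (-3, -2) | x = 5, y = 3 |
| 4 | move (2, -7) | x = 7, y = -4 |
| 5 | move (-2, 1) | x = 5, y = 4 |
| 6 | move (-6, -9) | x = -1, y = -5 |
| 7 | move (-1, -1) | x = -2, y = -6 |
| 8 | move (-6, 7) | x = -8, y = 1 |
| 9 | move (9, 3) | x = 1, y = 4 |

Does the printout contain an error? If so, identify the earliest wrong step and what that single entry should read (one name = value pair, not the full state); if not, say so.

1. x = 6 + (-2) = 4, y = -5 + (8) = 3 (consistent with the printout)
2. x = 4 + (4) = 8, y = 3 + (2) = 5 (no discrepancy)
3. x = 8 + (-3) = 5, y = 5 + (-2) = 3 (agrees with the printout)
4. x = 5 + (2) = 7, y = 3 + (-7) = -4 (consistent with the printout)
5. x = 7 + (-2) = 5, y = -4 + (1) = -3 (the printout has a different value)
First incorrect step: 5; the correct value is y = -3.

step 5, y = -3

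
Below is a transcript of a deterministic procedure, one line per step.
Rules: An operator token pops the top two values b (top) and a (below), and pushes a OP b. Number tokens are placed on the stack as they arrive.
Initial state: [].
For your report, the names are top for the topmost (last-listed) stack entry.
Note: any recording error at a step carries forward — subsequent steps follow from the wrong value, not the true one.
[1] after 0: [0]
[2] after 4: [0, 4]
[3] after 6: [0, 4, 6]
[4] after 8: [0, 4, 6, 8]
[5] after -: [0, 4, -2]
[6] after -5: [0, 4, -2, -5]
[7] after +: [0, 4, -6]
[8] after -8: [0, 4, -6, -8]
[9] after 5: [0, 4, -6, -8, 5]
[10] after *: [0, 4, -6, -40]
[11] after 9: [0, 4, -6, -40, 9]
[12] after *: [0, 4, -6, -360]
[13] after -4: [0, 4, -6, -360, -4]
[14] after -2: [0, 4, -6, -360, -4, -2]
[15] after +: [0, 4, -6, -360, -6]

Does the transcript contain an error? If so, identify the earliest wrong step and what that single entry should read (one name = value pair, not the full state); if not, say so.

step 1: push 0: top = 0 -> no discrepancy
step 2: push 4: top = 4 -> exactly as logged
step 3: push 6: top = 6 -> checks out
step 4: push 8: top = 8 -> exactly as logged
step 5: 6 - 8 = -2 -> confirmed correct
step 6: push -5: top = -5 -> same as recorded
step 7: -2 + -5 = -7 -> first mismatch against the transcript
First incorrect step: 7; the correct value is top = -7.

step 7, top = -7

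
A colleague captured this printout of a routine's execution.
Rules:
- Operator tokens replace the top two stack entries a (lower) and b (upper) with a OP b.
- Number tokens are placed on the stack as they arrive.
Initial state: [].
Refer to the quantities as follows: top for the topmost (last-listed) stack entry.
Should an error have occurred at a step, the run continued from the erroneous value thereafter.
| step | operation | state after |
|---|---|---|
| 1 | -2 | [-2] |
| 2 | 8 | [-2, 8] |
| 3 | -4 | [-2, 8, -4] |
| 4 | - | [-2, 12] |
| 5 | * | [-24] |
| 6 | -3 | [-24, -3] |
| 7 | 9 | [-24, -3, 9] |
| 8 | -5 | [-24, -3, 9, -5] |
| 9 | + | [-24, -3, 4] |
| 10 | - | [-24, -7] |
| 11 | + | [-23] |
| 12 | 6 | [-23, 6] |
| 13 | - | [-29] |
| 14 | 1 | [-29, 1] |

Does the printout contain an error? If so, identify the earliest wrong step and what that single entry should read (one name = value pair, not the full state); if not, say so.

step 11, top = -31

Recomputing the run from the initial state:
step 1: [-2]
step 2: [-2, 8]
step 3: [-2, 8, -4]
step 4: [-2, 12]
step 5: [-24]
step 6: [-24, -3]
step 7: [-24, -3, 9]
step 8: [-24, -3, 9, -5]
step 9: [-24, -3, 4]
step 10: [-24, -7]
step 11: [-31]
step 12: [-31, 6]
step 13: [-37]
step 14: [-37, 1]
The first disagreement with the printout is at step 11, where the value should be top = -31.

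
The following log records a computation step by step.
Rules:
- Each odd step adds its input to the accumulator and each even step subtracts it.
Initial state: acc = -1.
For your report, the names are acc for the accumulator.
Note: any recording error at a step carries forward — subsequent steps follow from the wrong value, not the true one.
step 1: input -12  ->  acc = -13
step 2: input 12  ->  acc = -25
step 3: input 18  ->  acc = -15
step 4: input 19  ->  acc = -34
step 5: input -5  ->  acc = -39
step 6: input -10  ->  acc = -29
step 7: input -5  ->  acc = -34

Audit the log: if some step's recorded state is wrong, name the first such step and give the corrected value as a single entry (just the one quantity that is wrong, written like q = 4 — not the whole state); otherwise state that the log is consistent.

step 3, acc = -7

step 1: acc = -1 + -12 = -13 -> consistent with the log
step 2: acc = -13 - 12 = -25 -> confirmed correct
step 3: acc = -25 + 18 = -7 -> a discrepancy with the log
Conclusion: step 3 carries the first error; the entry should be acc = -7.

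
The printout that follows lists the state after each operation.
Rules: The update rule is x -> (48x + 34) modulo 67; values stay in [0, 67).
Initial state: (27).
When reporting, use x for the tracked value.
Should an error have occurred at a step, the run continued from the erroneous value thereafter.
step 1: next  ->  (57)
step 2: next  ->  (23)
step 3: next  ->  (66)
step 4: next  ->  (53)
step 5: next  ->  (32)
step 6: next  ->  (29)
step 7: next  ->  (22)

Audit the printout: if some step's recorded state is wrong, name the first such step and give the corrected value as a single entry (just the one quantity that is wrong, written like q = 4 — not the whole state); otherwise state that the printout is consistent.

Recomputing the run from the initial state:
step 1: x = 57
step 2: x = 23
step 3: x = 66
step 4: x = 53
step 5: x = 32
step 6: x = 29
step 7: x = 19
The first disagreement with the printout is at step 7, where the value should be x = 19.

step 7, x = 19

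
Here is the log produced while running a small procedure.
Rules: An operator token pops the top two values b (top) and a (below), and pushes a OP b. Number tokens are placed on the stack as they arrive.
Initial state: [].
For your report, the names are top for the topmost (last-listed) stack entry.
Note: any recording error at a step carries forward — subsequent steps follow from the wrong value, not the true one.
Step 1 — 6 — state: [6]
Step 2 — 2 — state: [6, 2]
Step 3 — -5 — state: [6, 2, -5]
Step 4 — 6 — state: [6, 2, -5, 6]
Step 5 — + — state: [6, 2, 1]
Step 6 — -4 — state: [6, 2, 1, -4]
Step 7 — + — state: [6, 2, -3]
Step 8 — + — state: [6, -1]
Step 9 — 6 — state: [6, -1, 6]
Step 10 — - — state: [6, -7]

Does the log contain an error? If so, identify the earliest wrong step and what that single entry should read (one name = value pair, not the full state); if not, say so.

no error

Recomputing the run from the initial state:
step 1: [6]
step 2: [6, 2]
step 3: [6, 2, -5]
step 4: [6, 2, -5, 6]
step 5: [6, 2, 1]
step 6: [6, 2, 1, -4]
step 7: [6, 2, -3]
step 8: [6, -1]
step 9: [6, -1, 6]
step 10: [6, -7]
This matches the log at every step.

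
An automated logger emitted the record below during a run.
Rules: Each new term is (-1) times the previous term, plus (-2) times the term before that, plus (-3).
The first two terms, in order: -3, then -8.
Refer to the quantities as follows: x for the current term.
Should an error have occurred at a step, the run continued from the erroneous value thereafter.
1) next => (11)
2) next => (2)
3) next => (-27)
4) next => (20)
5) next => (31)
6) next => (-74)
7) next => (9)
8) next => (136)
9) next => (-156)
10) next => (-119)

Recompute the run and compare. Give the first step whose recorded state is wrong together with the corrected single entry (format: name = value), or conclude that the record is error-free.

Step 1: x = -1*(-8) + (-2)*(-3) + (-3) = 11 — confirmed correct.
Step 2: x = -1*(11) + (-2)*(-8) + (-3) = 2 — same as recorded.
Step 3: x = -1*(2) + (-2)*(11) + (-3) = -27 — same as recorded.
Step 4: x = -1*(-27) + (-2)*(2) + (-3) = 20 — no discrepancy.
Step 5: x = -1*(20) + (-2)*(-27) + (-3) = 31 — same as recorded.
Step 6: x = -1*(31) + (-2)*(20) + (-3) = -74 — confirmed correct.
Step 7: x = -1*(-74) + (-2)*(31) + (-3) = 9 — consistent with the record.
Step 8: x = -1*(9) + (-2)*(-74) + (-3) = 136 — matches.
Step 9: x = -1*(136) + (-2)*(9) + (-3) = -157 — this is not what the record shows.
Conclusion: step 9 carries the first error; the entry should be x = -157.

step 9, x = -157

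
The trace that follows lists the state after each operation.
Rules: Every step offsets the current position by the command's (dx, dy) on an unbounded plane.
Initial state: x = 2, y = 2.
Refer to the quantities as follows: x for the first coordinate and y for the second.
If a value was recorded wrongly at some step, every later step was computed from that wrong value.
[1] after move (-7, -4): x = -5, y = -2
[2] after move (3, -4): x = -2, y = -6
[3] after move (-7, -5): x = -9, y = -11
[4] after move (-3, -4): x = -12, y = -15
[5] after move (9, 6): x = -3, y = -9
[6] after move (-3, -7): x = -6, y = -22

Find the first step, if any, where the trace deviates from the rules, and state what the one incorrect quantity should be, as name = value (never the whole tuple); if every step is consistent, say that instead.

step 6, y = -16

Recomputing the run from the initial state:
step 1: x = -5, y = -2
step 2: x = -2, y = -6
step 3: x = -9, y = -11
step 4: x = -12, y = -15
step 5: x = -3, y = -9
step 6: x = -6, y = -16
The first disagreement with the trace is at step 6, where the value should be y = -16.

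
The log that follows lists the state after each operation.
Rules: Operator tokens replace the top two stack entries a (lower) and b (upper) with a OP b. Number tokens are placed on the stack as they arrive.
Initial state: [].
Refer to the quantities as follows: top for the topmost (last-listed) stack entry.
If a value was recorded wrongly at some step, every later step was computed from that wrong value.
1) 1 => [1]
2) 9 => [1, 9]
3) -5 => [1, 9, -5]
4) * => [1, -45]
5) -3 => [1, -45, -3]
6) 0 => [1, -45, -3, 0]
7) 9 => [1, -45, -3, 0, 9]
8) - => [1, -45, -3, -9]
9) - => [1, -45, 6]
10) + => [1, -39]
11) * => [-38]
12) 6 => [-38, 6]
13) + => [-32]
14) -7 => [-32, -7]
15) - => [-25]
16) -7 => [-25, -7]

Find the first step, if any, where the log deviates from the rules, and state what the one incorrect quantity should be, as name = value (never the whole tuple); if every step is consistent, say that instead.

Recomputing the run from the initial state:
step 1: [1]
step 2: [1, 9]
step 3: [1, 9, -5]
step 4: [1, -45]
step 5: [1, -45, -3]
step 6: [1, -45, -3, 0]
step 7: [1, -45, -3, 0, 9]
step 8: [1, -45, -3, -9]
step 9: [1, -45, 6]
step 10: [1, -39]
step 11: [-39]
step 12: [-39, 6]
step 13: [-33]
step 14: [-33, -7]
step 15: [-26]
step 16: [-26, -7]
The first disagreement with the log is at step 11, where the value should be top = -39.

step 11, top = -39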